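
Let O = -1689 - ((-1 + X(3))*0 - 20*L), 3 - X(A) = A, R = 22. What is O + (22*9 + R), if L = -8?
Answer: -1629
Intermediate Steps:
X(A) = 3 - A
O = -1849 (O = -1689 - ((-1 + (3 - 1*3))*0 - 20*(-8)) = -1689 - ((-1 + (3 - 3))*0 + 160) = -1689 - ((-1 + 0)*0 + 160) = -1689 - (-1*0 + 160) = -1689 - (0 + 160) = -1689 - 1*160 = -1689 - 160 = -1849)
O + (22*9 + R) = -1849 + (22*9 + 22) = -1849 + (198 + 22) = -1849 + 220 = -1629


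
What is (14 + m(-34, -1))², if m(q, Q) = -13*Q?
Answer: 729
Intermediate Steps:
(14 + m(-34, -1))² = (14 - 13*(-1))² = (14 + 13)² = 27² = 729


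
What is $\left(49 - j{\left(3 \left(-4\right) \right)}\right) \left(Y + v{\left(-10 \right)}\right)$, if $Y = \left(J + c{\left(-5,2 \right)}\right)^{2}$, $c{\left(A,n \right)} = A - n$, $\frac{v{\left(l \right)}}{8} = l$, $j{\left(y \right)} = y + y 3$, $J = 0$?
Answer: $-3007$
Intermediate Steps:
$j{\left(y \right)} = 4 y$ ($j{\left(y \right)} = y + 3 y = 4 y$)
$v{\left(l \right)} = 8 l$
$Y = 49$ ($Y = \left(0 - 7\right)^{2} = \left(-7\right)^{2} = 49$)
$\left(49 - j{\left(3 \left(-4\right) \right)}\right) \left(Y + v{\left(-10 \right)}\right) = \left(49 - 4 \cdot 3 \left(-4\right)\right) \left(49 + 8 \left(-10\right)\right) = \left(49 - 4 \left(-12\right)\right) \left(49 - 80\right) = \left(49 - -48\right) \left(-31\right) = \left(49 + 48\right) \left(-31\right) = 97 \left(-31\right) = -3007$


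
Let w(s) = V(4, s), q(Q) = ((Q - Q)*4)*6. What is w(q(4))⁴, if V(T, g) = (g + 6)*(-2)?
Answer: 20736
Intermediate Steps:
V(T, g) = -12 - 2*g (V(T, g) = (6 + g)*(-2) = -12 - 2*g)
q(Q) = 0 (q(Q) = (0*4)*6 = 0*6 = 0)
w(s) = -12 - 2*s
w(q(4))⁴ = (-12 - 2*0)⁴ = (-12 + 0)⁴ = (-12)⁴ = 20736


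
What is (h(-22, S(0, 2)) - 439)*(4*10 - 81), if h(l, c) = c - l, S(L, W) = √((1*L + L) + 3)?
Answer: 17097 - 41*√3 ≈ 17026.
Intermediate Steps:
S(L, W) = √(3 + 2*L) (S(L, W) = √((L + L) + 3) = √(2*L + 3) = √(3 + 2*L))
(h(-22, S(0, 2)) - 439)*(4*10 - 81) = ((√(3 + 2*0) - 1*(-22)) - 439)*(4*10 - 81) = ((√(3 + 0) + 22) - 439)*(40 - 81) = ((√3 + 22) - 439)*(-41) = ((22 + √3) - 439)*(-41) = (-417 + √3)*(-41) = 17097 - 41*√3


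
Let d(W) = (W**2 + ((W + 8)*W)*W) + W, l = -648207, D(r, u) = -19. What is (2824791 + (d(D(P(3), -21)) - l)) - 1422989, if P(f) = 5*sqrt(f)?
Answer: 2046380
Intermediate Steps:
d(W) = W + W**2 + W**2*(8 + W) (d(W) = (W**2 + ((8 + W)*W)*W) + W = (W**2 + (W*(8 + W))*W) + W = (W**2 + W**2*(8 + W)) + W = W + W**2 + W**2*(8 + W))
(2824791 + (d(D(P(3), -21)) - l)) - 1422989 = (2824791 + (-19*(1 + (-19)**2 + 9*(-19)) - 1*(-648207))) - 1422989 = (2824791 + (-19*(1 + 361 - 171) + 648207)) - 1422989 = (2824791 + (-19*191 + 648207)) - 1422989 = (2824791 + (-3629 + 648207)) - 1422989 = (2824791 + 644578) - 1422989 = 3469369 - 1422989 = 2046380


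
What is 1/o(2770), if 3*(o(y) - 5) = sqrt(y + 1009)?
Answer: -45/3554 + 3*sqrt(3779)/3554 ≈ 0.039229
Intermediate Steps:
o(y) = 5 + sqrt(1009 + y)/3 (o(y) = 5 + sqrt(y + 1009)/3 = 5 + sqrt(1009 + y)/3)
1/o(2770) = 1/(5 + sqrt(1009 + 2770)/3) = 1/(5 + sqrt(3779)/3)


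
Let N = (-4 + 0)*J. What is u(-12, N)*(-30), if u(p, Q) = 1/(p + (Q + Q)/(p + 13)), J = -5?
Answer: -15/14 ≈ -1.0714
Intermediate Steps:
N = 20 (N = (-4 + 0)*(-5) = -4*(-5) = 20)
u(p, Q) = 1/(p + 2*Q/(13 + p)) (u(p, Q) = 1/(p + (2*Q)/(13 + p)) = 1/(p + 2*Q/(13 + p)))
u(-12, N)*(-30) = ((13 - 12)/((-12)**2 + 2*20 + 13*(-12)))*(-30) = (1/(144 + 40 - 156))*(-30) = (1/28)*(-30) = -15/14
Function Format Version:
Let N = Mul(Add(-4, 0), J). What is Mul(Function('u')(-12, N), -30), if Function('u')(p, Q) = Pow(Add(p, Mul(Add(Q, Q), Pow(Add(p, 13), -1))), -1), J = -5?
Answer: Rational(-15, 14) ≈ -1.0714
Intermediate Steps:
N = 20 (N = Mul(Add(-4, 0), -5) = Mul(-4, -5) = 20)
Function('u')(p, Q) = Pow(Add(p, Mul(2, Q, Pow(Add(13, p), -1))), -1) (Function('u')(p, Q) = Pow(Add(p, Mul(Mul(2, Q), Pow(Add(13, p), -1))), -1) = Pow(Add(p, Mul(2, Q, Pow(Add(13, p), -1))), -1))
Mul(Function('u')(-12, N), -30) = Mul(Mul(Pow(Add(Pow(-12, 2), Mul(2, 20), Mul(13, -12)), -1), Add(13, -12)), -30) = Mul(Mul(Pow(Add(144, 40, -156), -1), 1), -30) = Mul(Mul(Pow(28, -1), 1), -30) = Mul(Mul(Rational(1, 28), 1), -30) = Mul(Rational(1, 28), -30) = Rational(-15, 14)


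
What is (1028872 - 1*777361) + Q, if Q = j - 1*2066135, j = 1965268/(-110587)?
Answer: -200675789556/110587 ≈ -1.8146e+6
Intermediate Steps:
j = -1965268/110587 (j = 1965268*(-1/110587) = -1965268/110587 ≈ -17.771)
Q = -228489636513/110587 (Q = -1965268/110587 - 1*2066135 = -1965268/110587 - 2066135 = -228489636513/110587 ≈ -2.0662e+6)
(1028872 - 1*777361) + Q = (1028872 - 1*777361) - 228489636513/110587 = (1028872 - 777361) - 228489636513/110587 = 251511 - 228489636513/110587 = -200675789556/110587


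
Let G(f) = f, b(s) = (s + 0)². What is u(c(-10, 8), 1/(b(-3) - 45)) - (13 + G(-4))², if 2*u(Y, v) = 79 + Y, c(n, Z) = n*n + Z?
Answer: 25/2 ≈ 12.500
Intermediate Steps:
b(s) = s²
c(n, Z) = Z + n² (c(n, Z) = n² + Z = Z + n²)
u(Y, v) = 79/2 + Y/2 (u(Y, v) = (79 + Y)/2 = 79/2 + Y/2)
u(c(-10, 8), 1/(b(-3) - 45)) - (13 + G(-4))² = (79/2 + (8 + (-10)²)/2) - (13 - 4)² = (79/2 + (8 + 100)/2) - 1*9² = (79/2 + (½)*108) - 1*81 = (79/2 + 54) - 81 = 187/2 - 81 = 25/2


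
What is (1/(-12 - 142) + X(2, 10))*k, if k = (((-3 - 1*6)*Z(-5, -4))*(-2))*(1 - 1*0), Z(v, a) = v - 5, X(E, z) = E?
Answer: -27630/77 ≈ -358.83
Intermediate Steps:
Z(v, a) = -5 + v
k = -180 (k = (((-3 - 1*6)*(-5 - 5))*(-2))*(1 - 1*0) = (((-3 - 6)*(-10))*(-2))*(1 + 0) = (-9*(-10)*(-2))*1 = (90*(-2))*1 = -180*1 = -180)
(1/(-12 - 142) + X(2, 10))*k = (1/(-12 - 142) + 2)*(-180) = (1/(-154) + 2)*(-180) = (-1/154 + 2)*(-180) = (307/154)*(-180) = -27630/77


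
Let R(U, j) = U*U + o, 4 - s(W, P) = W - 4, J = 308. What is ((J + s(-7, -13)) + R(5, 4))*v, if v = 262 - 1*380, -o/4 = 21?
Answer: -31152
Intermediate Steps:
o = -84 (o = -4*21 = -84)
s(W, P) = 8 - W (s(W, P) = 4 - (W - 4) = 4 - (-4 + W) = 4 + (4 - W) = 8 - W)
R(U, j) = -84 + U² (R(U, j) = U*U - 84 = U² - 84 = -84 + U²)
v = -118 (v = 262 - 380 = -118)
((J + s(-7, -13)) + R(5, 4))*v = ((308 + (8 - 1*(-7))) + (-84 + 5²))*(-118) = ((308 + (8 + 7)) + (-84 + 25))*(-118) = ((308 + 15) - 59)*(-118) = (323 - 59)*(-118) = 264*(-118) = -31152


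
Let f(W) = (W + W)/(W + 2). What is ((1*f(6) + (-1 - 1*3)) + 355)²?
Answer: 497025/4 ≈ 1.2426e+5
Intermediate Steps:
f(W) = 2*W/(2 + W) (f(W) = (2*W)/(2 + W) = 2*W/(2 + W))
((1*f(6) + (-1 - 1*3)) + 355)² = ((1*(2*6/(2 + 6)) + (-1 - 1*3)) + 355)² = ((1*(2*6/8) + (-1 - 3)) + 355)² = ((1*(2*6*(⅛)) - 4) + 355)² = ((1*(3/2) - 4) + 355)² = ((3/2 - 4) + 355)² = (-5/2 + 355)² = (705/2)² = 497025/4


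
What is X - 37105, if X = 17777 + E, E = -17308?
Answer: -36636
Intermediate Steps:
X = 469 (X = 17777 - 17308 = 469)
X - 37105 = 469 - 37105 = -36636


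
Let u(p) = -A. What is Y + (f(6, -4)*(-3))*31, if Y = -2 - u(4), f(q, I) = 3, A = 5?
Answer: -276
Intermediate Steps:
u(p) = -5 (u(p) = -1*5 = -5)
Y = 3 (Y = -2 - 1*(-5) = -2 + 5 = 3)
Y + (f(6, -4)*(-3))*31 = 3 + (3*(-3))*31 = 3 - 9*31 = 3 - 279 = -276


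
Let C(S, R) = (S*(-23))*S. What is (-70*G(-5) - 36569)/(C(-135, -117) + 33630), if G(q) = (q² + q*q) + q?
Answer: 39719/385545 ≈ 0.10302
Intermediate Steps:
C(S, R) = -23*S² (C(S, R) = (-23*S)*S = -23*S²)
G(q) = q + 2*q² (G(q) = (q² + q²) + q = 2*q² + q = q + 2*q²)
(-70*G(-5) - 36569)/(C(-135, -117) + 33630) = (-(-350)*(1 + 2*(-5)) - 36569)/(-23*(-135)² + 33630) = (-(-350)*(1 - 10) - 36569)/(-23*18225 + 33630) = (-(-350)*(-9) - 36569)/(-419175 + 33630) = (-70*45 - 36569)/(-385545) = (-3150 - 36569)*(-1/385545) = -39719*(-1/385545) = 39719/385545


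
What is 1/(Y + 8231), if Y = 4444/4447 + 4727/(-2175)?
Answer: 333525/2744852714 ≈ 0.00012151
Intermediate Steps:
Y = -391561/333525 (Y = 4444*(1/4447) + 4727*(-1/2175) = 4444/4447 - 163/75 = -391561/333525 ≈ -1.1740)
1/(Y + 8231) = 1/(-391561/333525 + 8231) = 1/(2744852714/333525) = 333525/2744852714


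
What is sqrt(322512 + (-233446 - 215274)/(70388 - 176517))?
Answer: 4*sqrt(227038617456442)/106129 ≈ 567.91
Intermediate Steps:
sqrt(322512 + (-233446 - 215274)/(70388 - 176517)) = sqrt(322512 - 448720/(-106129)) = sqrt(322512 - 448720*(-1/106129)) = sqrt(322512 + 448720/106129) = sqrt(34228324768/106129) = 4*sqrt(227038617456442)/106129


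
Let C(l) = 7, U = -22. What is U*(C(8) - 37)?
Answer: 660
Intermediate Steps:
U*(C(8) - 37) = -22*(7 - 37) = -22*(-30) = 660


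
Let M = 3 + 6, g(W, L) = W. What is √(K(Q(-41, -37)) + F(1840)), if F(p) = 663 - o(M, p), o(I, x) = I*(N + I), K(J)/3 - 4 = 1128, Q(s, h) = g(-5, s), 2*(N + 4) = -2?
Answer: 3*√447 ≈ 63.427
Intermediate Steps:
N = -5 (N = -4 + (½)*(-2) = -4 - 1 = -5)
Q(s, h) = -5
M = 9
K(J) = 3396 (K(J) = 12 + 3*1128 = 12 + 3384 = 3396)
o(I, x) = I*(-5 + I)
F(p) = 627 (F(p) = 663 - 9*(-5 + 9) = 663 - 9*4 = 663 - 1*36 = 663 - 36 = 627)
√(K(Q(-41, -37)) + F(1840)) = √(3396 + 627) = √4023 = 3*√447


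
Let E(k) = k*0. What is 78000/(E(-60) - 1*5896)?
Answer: -9750/737 ≈ -13.229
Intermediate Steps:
E(k) = 0
78000/(E(-60) - 1*5896) = 78000/(0 - 1*5896) = 78000/(0 - 5896) = 78000/(-5896) = 78000*(-1/5896) = -9750/737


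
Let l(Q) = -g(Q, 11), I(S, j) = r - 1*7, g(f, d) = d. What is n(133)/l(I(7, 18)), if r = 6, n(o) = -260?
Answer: 260/11 ≈ 23.636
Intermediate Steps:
I(S, j) = -1 (I(S, j) = 6 - 1*7 = 6 - 7 = -1)
l(Q) = -11 (l(Q) = -1*11 = -11)
n(133)/l(I(7, 18)) = -260/(-11) = -260*(-1/11) = 260/11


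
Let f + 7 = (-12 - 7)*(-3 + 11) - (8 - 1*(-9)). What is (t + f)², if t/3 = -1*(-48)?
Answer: 1024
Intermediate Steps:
t = 144 (t = 3*(-1*(-48)) = 3*48 = 144)
f = -176 (f = -7 + ((-12 - 7)*(-3 + 11) - (8 - 1*(-9))) = -7 + (-19*8 - (8 + 9)) = -7 + (-152 - 1*17) = -7 + (-152 - 17) = -7 - 169 = -176)
(t + f)² = (144 - 176)² = (-32)² = 1024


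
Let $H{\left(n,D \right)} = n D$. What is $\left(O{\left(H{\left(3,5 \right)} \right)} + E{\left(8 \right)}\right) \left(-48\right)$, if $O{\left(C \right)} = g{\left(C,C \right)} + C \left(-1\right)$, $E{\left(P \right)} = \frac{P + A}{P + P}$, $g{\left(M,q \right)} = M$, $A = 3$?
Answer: $-33$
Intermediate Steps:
$H{\left(n,D \right)} = D n$
$E{\left(P \right)} = \frac{3 + P}{2 P}$ ($E{\left(P \right)} = \frac{P + 3}{P + P} = \frac{3 + P}{2 P}$)
$O{\left(C \right)} = 0$ ($O{\left(C \right)} = C + C \left(-1\right) = C - C = 0$)
$\left(O{\left(H{\left(3,5 \right)} \right)} + E{\left(8 \right)}\right) \left(-48\right) = \left(0 + \frac{3 + 8}{2 \cdot 8}\right) \left(-48\right) = \left(0 + \frac{1}{2} \cdot \frac{1}{8} \cdot 11\right) \left(-48\right) = \left(0 + \frac{11}{16}\right) \left(-48\right) = \frac{11}{16} \left(-48\right) = -33$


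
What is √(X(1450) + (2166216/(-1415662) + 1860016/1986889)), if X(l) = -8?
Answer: 2*I*√4249554864995013722396773/1406381627759 ≈ 2.9316*I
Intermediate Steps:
√(X(1450) + (2166216/(-1415662) + 1860016/1986889)) = √(-8 + (2166216/(-1415662) + 1860016/1986889)) = √(-8 + (2166216*(-1/1415662) + 1860016*(1/1986889))) = √(-8 + (-1083108/707831 + 1860016/1986889)) = √(-8 - 835438385716/1406381627759) = √(-12086491407788/1406381627759) = 2*I*√4249554864995013722396773/1406381627759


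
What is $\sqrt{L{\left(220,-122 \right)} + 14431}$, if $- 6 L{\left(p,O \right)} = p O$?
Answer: $\frac{\sqrt{170139}}{3} \approx 137.49$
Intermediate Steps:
$L{\left(p,O \right)} = - \frac{O p}{6}$ ($L{\left(p,O \right)} = - \frac{p O}{6} = - \frac{O p}{6}$)
$\sqrt{L{\left(220,-122 \right)} + 14431} = \sqrt{\left(- \frac{1}{6}\right) \left(-122\right) 220 + 14431} = \sqrt{\frac{13420}{3} + 14431} = \sqrt{\frac{56713}{3}} = \frac{\sqrt{170139}}{3}$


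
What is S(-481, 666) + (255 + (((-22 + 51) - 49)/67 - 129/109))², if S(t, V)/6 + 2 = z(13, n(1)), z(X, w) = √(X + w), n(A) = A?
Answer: 3427197473656/53333809 + 6*√14 ≈ 64282.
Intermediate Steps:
S(t, V) = -12 + 6*√14 (S(t, V) = -12 + 6*√(13 + 1) = -12 + 6*√14)
S(-481, 666) + (255 + (((-22 + 51) - 49)/67 - 129/109))² = (-12 + 6*√14) + (255 + (((-22 + 51) - 49)/67 - 129/109))² = (-12 + 6*√14) + (255 + ((29 - 49)*(1/67) - 129*1/109))² = (-12 + 6*√14) + (255 + (-20*1/67 - 129/109))² = (-12 + 6*√14) + (255 + (-20/67 - 129/109))² = (-12 + 6*√14) + (255 - 10823/7303)² = (-12 + 6*√14) + (1851442/7303)² = (-12 + 6*√14) + 3427837479364/53333809 = 3427197473656/53333809 + 6*√14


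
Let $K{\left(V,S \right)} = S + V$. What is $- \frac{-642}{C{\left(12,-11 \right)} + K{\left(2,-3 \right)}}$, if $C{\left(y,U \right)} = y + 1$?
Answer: $\frac{107}{2} \approx 53.5$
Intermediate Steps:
$C{\left(y,U \right)} = 1 + y$
$- \frac{-642}{C{\left(12,-11 \right)} + K{\left(2,-3 \right)}} = - \frac{-642}{\left(1 + 12\right) + \left(-3 + 2\right)} = - \frac{-642}{13 - 1} = - \frac{-642}{12} = \left(-1\right) \left(- \frac{107}{2}\right) = \frac{107}{2}$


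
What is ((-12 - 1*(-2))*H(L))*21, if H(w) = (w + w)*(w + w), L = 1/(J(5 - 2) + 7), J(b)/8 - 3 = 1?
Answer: -280/507 ≈ -0.55227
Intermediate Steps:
J(b) = 32 (J(b) = 24 + 8*1 = 24 + 8 = 32)
L = 1/39 (L = 1/(32 + 7) = 1/39 ≈ 0.025641)
H(w) = 4*w² (H(w) = (2*w)*(2*w) = 4*w²)
((-12 - 1*(-2))*H(L))*21 = ((-12 - 1*(-2))*(4*(1/39)²))*21 = ((-12 + 2)*(4*(1/1521)))*21 = -10*4/1521*21 = -40/1521*21 = -280/507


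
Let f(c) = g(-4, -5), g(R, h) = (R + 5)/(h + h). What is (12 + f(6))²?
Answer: 14161/100 ≈ 141.61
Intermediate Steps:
g(R, h) = (5 + R)/(2*h) (g(R, h) = (5 + R)/((2*h)) = (5 + R)*(1/(2*h)) = (5 + R)/(2*h))
f(c) = -⅒ (f(c) = (½)*(5 - 4)/(-5) = (½)*(-⅕)*1 = -⅒)
(12 + f(6))² = (12 - ⅒)² = (119/10)² = 14161/100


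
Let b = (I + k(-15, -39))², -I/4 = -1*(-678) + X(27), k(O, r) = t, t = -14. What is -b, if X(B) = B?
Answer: -8031556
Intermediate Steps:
k(O, r) = -14
I = -2820 (I = -4*(-1*(-678) + 27) = -4*(678 + 27) = -4*705 = -2820)
b = 8031556 (b = (-2820 - 14)² = (-2834)² = 8031556)
-b = -1*8031556 = -8031556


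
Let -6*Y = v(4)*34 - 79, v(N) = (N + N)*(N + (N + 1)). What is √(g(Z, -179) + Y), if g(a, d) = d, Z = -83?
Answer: I*√20658/6 ≈ 23.955*I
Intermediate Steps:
v(N) = 2*N*(1 + 2*N) (v(N) = (2*N)*(N + (1 + N)) = (2*N)*(1 + 2*N) = 2*N*(1 + 2*N))
Y = -2369/6 (Y = -((2*4*(1 + 2*4))*34 - 79)/6 = -((2*4*(1 + 8))*34 - 79)/6 = -((2*4*9)*34 - 79)/6 = -(72*34 - 79)/6 = -(2448 - 79)/6 = -⅙*2369 = -2369/6 ≈ -394.83)
√(g(Z, -179) + Y) = √(-179 - 2369/6) = √(-3443/6) = I*√20658/6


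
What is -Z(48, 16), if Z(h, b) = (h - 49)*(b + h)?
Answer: 64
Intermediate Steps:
Z(h, b) = (-49 + h)*(b + h)
-Z(48, 16) = -(48² - 49*16 - 49*48 + 16*48) = -(2304 - 784 - 2352 + 768) = -1*(-64) = 64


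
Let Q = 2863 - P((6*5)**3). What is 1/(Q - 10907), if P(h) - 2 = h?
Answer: -1/35046 ≈ -2.8534e-5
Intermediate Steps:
P(h) = 2 + h
Q = -24139 (Q = 2863 - (2 + (6*5)**3) = 2863 - (2 + 30**3) = 2863 - (2 + 27000) = 2863 - 1*27002 = 2863 - 27002 = -24139)
1/(Q - 10907) = 1/(-24139 - 10907) = 1/(-35046) = -1/35046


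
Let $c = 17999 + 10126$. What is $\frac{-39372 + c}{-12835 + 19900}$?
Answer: $- \frac{3749}{2355} \approx -1.5919$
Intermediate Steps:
$c = 28125$
$\frac{-39372 + c}{-12835 + 19900} = \frac{-39372 + 28125}{-12835 + 19900} = - \frac{11247}{7065} = \left(-11247\right) \frac{1}{7065} = - \frac{3749}{2355}$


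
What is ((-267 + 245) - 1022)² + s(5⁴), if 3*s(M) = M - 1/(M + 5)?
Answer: 2060372789/1890 ≈ 1.0901e+6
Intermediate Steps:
s(M) = -1/(3*(5 + M)) + M/3 (s(M) = (M - 1/(M + 5))/3 = (M - 1/(5 + M))/3 = -1/(3*(5 + M)) + M/3)
((-267 + 245) - 1022)² + s(5⁴) = ((-267 + 245) - 1022)² + (-1 + (5⁴)² + 5*5⁴)/(3*(5 + 5⁴)) = (-22 - 1022)² + (-1 + 625² + 5*625)/(3*(5 + 625)) = (-1044)² + (⅓)*(-1 + 390625 + 3125)/630 = 1089936 + (⅓)*(1/630)*393749 = 1089936 + 393749/1890 = 2060372789/1890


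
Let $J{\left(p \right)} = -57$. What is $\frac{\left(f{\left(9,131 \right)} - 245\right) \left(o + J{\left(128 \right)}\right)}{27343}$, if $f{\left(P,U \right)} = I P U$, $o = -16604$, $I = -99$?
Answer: $\frac{1948770526}{27343} \approx 71271.0$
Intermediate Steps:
$f{\left(P,U \right)} = - 99 P U$
$\frac{\left(f{\left(9,131 \right)} - 245\right) \left(o + J{\left(128 \right)}\right)}{27343} = \frac{\left(\left(-99\right) 9 \cdot 131 - 245\right) \left(-16604 - 57\right)}{27343} = \left(-116721 - 245\right) \left(-16661\right) \frac{1}{27343} = \left(-116966\right) \left(-16661\right) \frac{1}{27343} = 1948770526 \cdot \frac{1}{27343} = \frac{1948770526}{27343}$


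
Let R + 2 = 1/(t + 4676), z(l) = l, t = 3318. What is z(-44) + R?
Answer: -367723/7994 ≈ -46.000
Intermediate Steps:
R = -15987/7994 (R = -2 + 1/(3318 + 4676) = -2 + 1/7994 = -15987/7994 ≈ -1.9999)
z(-44) + R = -44 - 15987/7994 = -367723/7994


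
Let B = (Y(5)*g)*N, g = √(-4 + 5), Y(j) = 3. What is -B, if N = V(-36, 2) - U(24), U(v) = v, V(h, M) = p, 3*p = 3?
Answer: 69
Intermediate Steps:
p = 1 (p = (⅓)*3 = 1)
V(h, M) = 1
g = 1 (g = √1 = 1)
N = -23 (N = 1 - 1*24 = 1 - 24 = -23)
B = -69 (B = (3*1)*(-23) = 3*(-23) = -69)
-B = -1*(-69) = 69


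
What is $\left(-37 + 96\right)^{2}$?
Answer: $3481$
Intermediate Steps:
$\left(-37 + 96\right)^{2} = 59^{2} = 3481$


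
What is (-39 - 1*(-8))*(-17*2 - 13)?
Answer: 1457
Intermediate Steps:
(-39 - 1*(-8))*(-17*2 - 13) = (-39 + 8)*(-34 - 13) = -31*(-47) = 1457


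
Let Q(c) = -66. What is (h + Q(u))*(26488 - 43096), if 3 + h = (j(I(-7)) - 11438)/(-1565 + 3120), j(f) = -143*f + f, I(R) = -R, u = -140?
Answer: 1988426016/1555 ≈ 1.2787e+6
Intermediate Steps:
j(f) = -142*f
h = -17097/1555 (h = -3 + (-(-142)*(-7) - 11438)/(-1565 + 3120) = -3 + (-142*7 - 11438)/1555 = -3 + (-994 - 11438)*(1/1555) = -3 - 12432*1/1555 = -3 - 12432/1555 = -17097/1555 ≈ -10.995)
(h + Q(u))*(26488 - 43096) = (-17097/1555 - 66)*(26488 - 43096) = -119727/1555*(-16608) = 1988426016/1555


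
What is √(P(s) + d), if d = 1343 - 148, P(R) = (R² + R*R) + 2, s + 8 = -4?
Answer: 3*√165 ≈ 38.536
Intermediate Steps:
s = -12 (s = -8 - 4 = -12)
P(R) = 2 + 2*R² (P(R) = (R² + R²) + 2 = 2*R² + 2 = 2 + 2*R²)
d = 1195
√(P(s) + d) = √((2 + 2*(-12)²) + 1195) = √((2 + 2*144) + 1195) = √((2 + 288) + 1195) = √(290 + 1195) = √1485 = 3*√165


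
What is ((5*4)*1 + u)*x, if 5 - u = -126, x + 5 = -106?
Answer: -16761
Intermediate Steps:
x = -111 (x = -5 - 106 = -111)
u = 131 (u = 5 - 1*(-126) = 5 + 126 = 131)
((5*4)*1 + u)*x = ((5*4)*1 + 131)*(-111) = (20*1 + 131)*(-111) = (20 + 131)*(-111) = 151*(-111) = -16761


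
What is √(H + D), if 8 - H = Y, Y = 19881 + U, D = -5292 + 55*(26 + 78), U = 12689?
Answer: I*√32134 ≈ 179.26*I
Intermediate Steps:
D = 428 (D = -5292 + 55*104 = -5292 + 5720 = 428)
Y = 32570 (Y = 19881 + 12689 = 32570)
H = -32562 (H = 8 - 1*32570 = 8 - 32570 = -32562)
√(H + D) = √(-32562 + 428) = √(-32134) = I*√32134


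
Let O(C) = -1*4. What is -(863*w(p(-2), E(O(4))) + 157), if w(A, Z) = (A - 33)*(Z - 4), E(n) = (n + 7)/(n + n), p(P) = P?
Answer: -1058431/8 ≈ -1.3230e+5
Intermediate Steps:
O(C) = -4
E(n) = (7 + n)/(2*n) (E(n) = (7 + n)/((2*n)) = (7 + n)*(1/(2*n)) = (7 + n)/(2*n))
w(A, Z) = (-33 + A)*(-4 + Z)
-(863*w(p(-2), E(O(4))) + 157) = -(863*(132 - 33*(7 - 4)/(2*(-4)) - 4*(-2) - (7 - 4)/(-4)) + 157) = -(863*(132 - 33*(-1)*3/(2*4) + 8 - (-1)*3/4) + 157) = -(863*(132 - 33*(-3/8) + 8 - 2*(-3/8)) + 157) = -(863*(132 + 99/8 + 8 + ¾) + 157) = -(863*(1225/8) + 157) = -(1057175/8 + 157) = -1*1058431/8 = -1058431/8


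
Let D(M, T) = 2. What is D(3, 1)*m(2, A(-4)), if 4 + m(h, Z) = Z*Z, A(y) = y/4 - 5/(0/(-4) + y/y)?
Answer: 64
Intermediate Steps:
A(y) = -5 + y/4 (A(y) = y*(1/4) - 5/(0*(-1/4) + 1) = y/4 - 5/(0 + 1) = y/4 - 5/1 = y/4 - 5*1 = y/4 - 5 = -5 + y/4)
m(h, Z) = -4 + Z**2 (m(h, Z) = -4 + Z*Z = -4 + Z**2)
D(3, 1)*m(2, A(-4)) = 2*(-4 + (-5 + (1/4)*(-4))**2) = 2*(-4 + (-5 - 1)**2) = 2*(-4 + (-6)**2) = 2*(-4 + 36) = 2*32 = 64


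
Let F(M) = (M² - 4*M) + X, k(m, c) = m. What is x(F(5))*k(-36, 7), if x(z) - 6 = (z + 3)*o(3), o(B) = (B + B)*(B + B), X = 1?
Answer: -11880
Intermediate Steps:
F(M) = 1 + M² - 4*M (F(M) = (M² - 4*M) + 1 = 1 + M² - 4*M)
o(B) = 4*B² (o(B) = (2*B)*(2*B) = 4*B²)
x(z) = 114 + 36*z (x(z) = 6 + (z + 3)*(4*3²) = 6 + (3 + z)*(4*9) = 6 + (3 + z)*36 = 6 + (108 + 36*z) = 114 + 36*z)
x(F(5))*k(-36, 7) = (114 + 36*(1 + 5² - 4*5))*(-36) = (114 + 36*(1 + 25 - 20))*(-36) = (114 + 36*6)*(-36) = (114 + 216)*(-36) = 330*(-36) = -11880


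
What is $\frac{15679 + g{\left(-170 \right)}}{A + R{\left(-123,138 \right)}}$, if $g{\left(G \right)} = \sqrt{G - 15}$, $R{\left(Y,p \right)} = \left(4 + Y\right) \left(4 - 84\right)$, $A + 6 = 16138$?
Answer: $\frac{15679}{25652} + \frac{i \sqrt{185}}{25652} \approx 0.61122 + 0.00053023 i$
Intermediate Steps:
$A = 16132$ ($A = -6 + 16138 = 16132$)
$R{\left(Y,p \right)} = -320 - 80 Y$ ($R{\left(Y,p \right)} = \left(4 + Y\right) \left(-80\right) = -320 - 80 Y$)
$g{\left(G \right)} = \sqrt{-15 + G}$
$\frac{15679 + g{\left(-170 \right)}}{A + R{\left(-123,138 \right)}} = \frac{15679 + \sqrt{-15 - 170}}{16132 - -9520} = \frac{15679 + \sqrt{-185}}{16132 + \left(-320 + 9840\right)} = \frac{15679 + i \sqrt{185}}{16132 + 9520} = \frac{15679 + i \sqrt{185}}{25652} = \left(15679 + i \sqrt{185}\right) \frac{1}{25652} = \frac{15679}{25652} + \frac{i \sqrt{185}}{25652}$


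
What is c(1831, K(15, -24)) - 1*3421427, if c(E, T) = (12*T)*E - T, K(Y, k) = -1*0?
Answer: -3421427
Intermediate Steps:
K(Y, k) = 0
c(E, T) = -T + 12*E*T (c(E, T) = 12*E*T - T = -T + 12*E*T)
c(1831, K(15, -24)) - 1*3421427 = 0*(-1 + 12*1831) - 1*3421427 = 0*(-1 + 21972) - 3421427 = 0*21971 - 3421427 = 0 - 3421427 = -3421427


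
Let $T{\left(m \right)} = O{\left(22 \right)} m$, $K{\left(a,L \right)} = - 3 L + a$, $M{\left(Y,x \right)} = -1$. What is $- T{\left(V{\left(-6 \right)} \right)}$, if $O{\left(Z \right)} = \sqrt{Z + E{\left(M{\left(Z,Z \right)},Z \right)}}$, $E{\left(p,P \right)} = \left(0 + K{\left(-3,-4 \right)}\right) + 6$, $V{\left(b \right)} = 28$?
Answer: $- 28 \sqrt{37} \approx -170.32$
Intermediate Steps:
$K{\left(a,L \right)} = a - 3 L$
$E{\left(p,P \right)} = 15$ ($E{\left(p,P \right)} = \left(0 - -9\right) + 6 = \left(0 + \left(-3 + 12\right)\right) + 6 = \left(0 + 9\right) + 6 = 9 + 6 = 15$)
$O{\left(Z \right)} = \sqrt{15 + Z}$ ($O{\left(Z \right)} = \sqrt{Z + 15} = \sqrt{15 + Z}$)
$T{\left(m \right)} = m \sqrt{37}$ ($T{\left(m \right)} = \sqrt{15 + 22} m = \sqrt{37} m = m \sqrt{37}$)
$- T{\left(V{\left(-6 \right)} \right)} = - 28 \sqrt{37}$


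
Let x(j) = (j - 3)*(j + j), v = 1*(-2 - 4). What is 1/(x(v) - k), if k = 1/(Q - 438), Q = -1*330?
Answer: 768/82945 ≈ 0.0092591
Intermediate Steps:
Q = -330
v = -6 (v = 1*(-6) = -6)
x(j) = 2*j*(-3 + j) (x(j) = (-3 + j)*(2*j) = 2*j*(-3 + j))
k = -1/768 (k = 1/(-330 - 438) = 1/(-768) = -1/768 ≈ -0.0013021)
1/(x(v) - k) = 1/(2*(-6)*(-3 - 6) - 1*(-1/768)) = 1/(2*(-6)*(-9) + 1/768) = 1/(108 + 1/768) = 1/(82945/768) = 768/82945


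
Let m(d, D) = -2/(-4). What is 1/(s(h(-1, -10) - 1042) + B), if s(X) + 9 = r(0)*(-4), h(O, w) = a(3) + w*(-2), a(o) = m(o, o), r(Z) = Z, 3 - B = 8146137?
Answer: -1/8146143 ≈ -1.2276e-7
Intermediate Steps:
m(d, D) = ½ (m(d, D) = -2*(-¼) = ½)
B = -8146134 (B = 3 - 1*8146137 = 3 - 8146137 = -8146134)
a(o) = ½
h(O, w) = ½ - 2*w (h(O, w) = ½ + w*(-2) = ½ - 2*w)
s(X) = -9 (s(X) = -9 + 0*(-4) = -9 + 0 = -9)
1/(s(h(-1, -10) - 1042) + B) = 1/(-9 - 8146134) = 1/(-8146143) = -1/8146143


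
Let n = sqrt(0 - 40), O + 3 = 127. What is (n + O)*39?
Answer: 4836 + 78*I*sqrt(10) ≈ 4836.0 + 246.66*I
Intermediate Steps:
O = 124 (O = -3 + 127 = 124)
n = 2*I*sqrt(10) (n = sqrt(-40) = 2*I*sqrt(10) ≈ 6.3246*I)
(n + O)*39 = (2*I*sqrt(10) + 124)*39 = (124 + 2*I*sqrt(10))*39 = 4836 + 78*I*sqrt(10)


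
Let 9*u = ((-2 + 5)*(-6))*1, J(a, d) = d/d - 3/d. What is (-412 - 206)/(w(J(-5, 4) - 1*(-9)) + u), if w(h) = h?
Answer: -2472/29 ≈ -85.241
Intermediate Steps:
J(a, d) = 1 - 3/d
u = -2 (u = (((-2 + 5)*(-6))*1)/9 = ((3*(-6))*1)/9 = (-18*1)/9 = (1/9)*(-18) = -2)
(-412 - 206)/(w(J(-5, 4) - 1*(-9)) + u) = (-412 - 206)/(((-3 + 4)/4 - 1*(-9)) - 2) = -618/(((1/4)*1 + 9) - 2) = -618/((1/4 + 9) - 2) = -618/(37/4 - 2) = -618/29/4 = -618*4/29 = -2472/29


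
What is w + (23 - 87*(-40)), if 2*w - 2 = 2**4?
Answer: 3512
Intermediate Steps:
w = 9 (w = 1 + (1/2)*2**4 = 1 + (1/2)*16 = 1 + 8 = 9)
w + (23 - 87*(-40)) = 9 + (23 - 87*(-40)) = 9 + (23 + 3480) = 9 + 3503 = 3512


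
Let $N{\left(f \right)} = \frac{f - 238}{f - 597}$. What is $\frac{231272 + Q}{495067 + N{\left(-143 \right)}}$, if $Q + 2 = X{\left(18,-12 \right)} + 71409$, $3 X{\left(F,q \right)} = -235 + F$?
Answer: $\frac{671786800}{1099049883} \approx 0.61124$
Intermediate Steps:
$X{\left(F,q \right)} = - \frac{235}{3} + \frac{F}{3}$ ($X{\left(F,q \right)} = \frac{-235 + F}{3} = - \frac{235}{3} + \frac{F}{3}$)
$N{\left(f \right)} = \frac{-238 + f}{-597 + f}$
$Q = \frac{214004}{3}$ ($Q = -2 + \left(\left(- \frac{235}{3} + \frac{1}{3} \cdot 18\right) + 71409\right) = -2 + \left(\left(- \frac{235}{3} + 6\right) + 71409\right) = -2 + \left(- \frac{217}{3} + 71409\right) = -2 + \frac{214010}{3} = \frac{214004}{3} \approx 71335.0$)
$\frac{231272 + Q}{495067 + N{\left(-143 \right)}} = \frac{231272 + \frac{214004}{3}}{495067 + \frac{-238 - 143}{-597 - 143}} = \frac{907820}{3 \left(495067 + \frac{1}{-740} \left(-381\right)\right)} = \frac{907820}{3 \left(495067 - - \frac{381}{740}\right)} = \frac{907820}{3 \left(495067 + \frac{381}{740}\right)} = \frac{907820}{3 \cdot \frac{366349961}{740}} = \frac{907820}{3} \cdot \frac{740}{366349961} = \frac{671786800}{1099049883}$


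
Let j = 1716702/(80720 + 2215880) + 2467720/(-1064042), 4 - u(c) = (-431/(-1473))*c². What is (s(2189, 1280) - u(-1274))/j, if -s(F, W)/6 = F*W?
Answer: 14701067596292347272800/1414346142566517 ≈ 1.0394e+7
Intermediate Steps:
u(c) = 4 - 431*c²/1473 (u(c) = 4 - (-431/(-1473))*c² = 4 - (-431*(-1/1473))*c² = 4 - 431*c²/1473)
s(F, W) = -6*F*W
j = -960180680629/610919714300 (j = 1716702/2296600 + 2467720*(-1/1064042) = 1716702*(1/2296600) - 1233860/532021 = 858351/1148300 - 1233860/532021 = -960180680629/610919714300 ≈ -1.5717)
(s(2189, 1280) - u(-1274))/j = (-6*2189*1280 - (4 - 431/1473*(-1274)²))/(-960180680629/610919714300) = (-16811520 - (4 - 431/1473*1623076))*(-610919714300/960180680629) = (-16811520 - (4 - 699545756/1473))*(-610919714300/960180680629) = (-16811520 - 1*(-699539864/1473))*(-610919714300/960180680629) = (-16811520 + 699539864/1473)*(-610919714300/960180680629) = -24063829096/1473*(-610919714300/960180680629) = 14701067596292347272800/1414346142566517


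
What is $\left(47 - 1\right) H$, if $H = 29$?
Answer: $1334$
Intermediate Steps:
$\left(47 - 1\right) H = \left(47 - 1\right) 29 = 46 \cdot 29 = 1334$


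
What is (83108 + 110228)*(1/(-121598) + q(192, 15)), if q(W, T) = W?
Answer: 2256889912420/60799 ≈ 3.7121e+7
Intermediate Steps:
(83108 + 110228)*(1/(-121598) + q(192, 15)) = (83108 + 110228)*(1/(-121598) + 192) = 193336*(-1/121598 + 192) = 193336*(23346815/121598) = 2256889912420/60799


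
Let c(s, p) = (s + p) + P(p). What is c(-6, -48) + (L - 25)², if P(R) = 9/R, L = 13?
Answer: 1437/16 ≈ 89.813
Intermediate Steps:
c(s, p) = p + s + 9/p (c(s, p) = (s + p) + 9/p = (p + s) + 9/p = p + s + 9/p)
c(-6, -48) + (L - 25)² = (-48 - 6 + 9/(-48)) + (13 - 25)² = (-48 - 6 + 9*(-1/48)) + (-12)² = (-48 - 6 - 3/16) + 144 = -867/16 + 144 = 1437/16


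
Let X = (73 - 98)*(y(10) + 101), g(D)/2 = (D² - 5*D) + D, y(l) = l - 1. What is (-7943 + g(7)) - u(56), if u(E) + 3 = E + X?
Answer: -5204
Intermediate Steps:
y(l) = -1 + l
g(D) = -8*D + 2*D² (g(D) = 2*((D² - 5*D) + D) = 2*(D² - 4*D) = -8*D + 2*D²)
X = -2750 (X = (73 - 98)*((-1 + 10) + 101) = -25*(9 + 101) = -25*110 = -2750)
u(E) = -2753 + E (u(E) = -3 + (E - 2750) = -3 + (-2750 + E) = -2753 + E)
(-7943 + g(7)) - u(56) = (-7943 + 2*7*(-4 + 7)) - (-2753 + 56) = (-7943 + 2*7*3) - 1*(-2697) = (-7943 + 42) + 2697 = -7901 + 2697 = -5204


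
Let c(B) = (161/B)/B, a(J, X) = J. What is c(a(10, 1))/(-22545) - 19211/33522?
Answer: -7219432757/12595891500 ≈ -0.57316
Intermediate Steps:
c(B) = 161/B**2
c(a(10, 1))/(-22545) - 19211/33522 = (161/10**2)/(-22545) - 19211/33522 = (161*(1/100))*(-1/22545) - 19211*1/33522 = (161/100)*(-1/22545) - 19211/33522 = -161/2254500 - 19211/33522 = -7219432757/12595891500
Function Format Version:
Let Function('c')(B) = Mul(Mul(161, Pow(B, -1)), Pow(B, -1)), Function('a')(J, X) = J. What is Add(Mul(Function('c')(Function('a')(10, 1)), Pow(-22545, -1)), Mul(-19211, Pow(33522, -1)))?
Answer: Rational(-7219432757, 12595891500) ≈ -0.57316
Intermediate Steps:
Function('c')(B) = Mul(161, Pow(B, -2))
Add(Mul(Function('c')(Function('a')(10, 1)), Pow(-22545, -1)), Mul(-19211, Pow(33522, -1))) = Add(Mul(Mul(161, Pow(10, -2)), Pow(-22545, -1)), Mul(-19211, Pow(33522, -1))) = Add(Mul(Mul(161, Rational(1, 100)), Rational(-1, 22545)), Mul(-19211, Rational(1, 33522))) = Add(Mul(Rational(161, 100), Rational(-1, 22545)), Rational(-19211, 33522)) = Add(Rational(-161, 2254500), Rational(-19211, 33522)) = Rational(-7219432757, 12595891500)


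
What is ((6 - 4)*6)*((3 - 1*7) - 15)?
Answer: -228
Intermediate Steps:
((6 - 4)*6)*((3 - 1*7) - 15) = (2*6)*((3 - 7) - 15) = 12*(-4 - 15) = 12*(-19) = -228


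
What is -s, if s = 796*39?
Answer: -31044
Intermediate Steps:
s = 31044
-s = -1*31044 = -31044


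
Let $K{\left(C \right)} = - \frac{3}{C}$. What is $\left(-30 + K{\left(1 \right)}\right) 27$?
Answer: $-891$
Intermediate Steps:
$\left(-30 + K{\left(1 \right)}\right) 27 = \left(-30 - \frac{3}{1}\right) 27 = \left(-30 - 3\right) 27 = \left(-33\right) 27 = -891$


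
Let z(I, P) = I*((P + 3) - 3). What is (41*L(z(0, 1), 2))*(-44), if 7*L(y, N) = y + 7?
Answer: -1804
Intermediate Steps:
z(I, P) = I*P (z(I, P) = I*((3 + P) - 3) = I*P)
L(y, N) = 1 + y/7 (L(y, N) = (y + 7)/7 = (7 + y)/7 = 1 + y/7)
(41*L(z(0, 1), 2))*(-44) = (41*(1 + (0*1)/7))*(-44) = (41*(1 + (1/7)*0))*(-44) = (41*(1 + 0))*(-44) = (41*1)*(-44) = 41*(-44) = -1804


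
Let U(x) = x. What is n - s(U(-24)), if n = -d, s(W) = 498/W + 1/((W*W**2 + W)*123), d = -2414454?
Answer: 4112584499575/1703304 ≈ 2.4145e+6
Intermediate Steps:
s(W) = 498/W + 1/(123*(W + W**3)) (s(W) = 498/W + (1/123)/(W**3 + W) = 498/W + (1/123)/(W + W**3) = 498/W + 1/(123*(W + W**3)))
n = 2414454 (n = -1*(-2414454) = 2414454)
n - s(U(-24)) = 2414454 - (61255 + 61254*(-24)**2)/(123*(-24)*(1 + (-24)**2)) = 2414454 - (-1)*(61255 + 61254*576)/(123*24*(1 + 576)) = 2414454 - (-1)*(61255 + 35282304)/(123*24*577) = 2414454 - (-1)*35343559/(123*24*577) = 2414454 - 1*(-35343559/1703304) = 2414454 + 35343559/1703304 = 4112584499575/1703304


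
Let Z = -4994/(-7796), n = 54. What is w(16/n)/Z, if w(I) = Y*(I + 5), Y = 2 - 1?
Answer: 50674/6129 ≈ 8.2679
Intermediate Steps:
Y = 1
w(I) = 5 + I (w(I) = 1*(I + 5) = 1*(5 + I) = 5 + I)
Z = 2497/3898 (Z = -4994*(-1/7796) = 2497/3898 ≈ 0.64058)
w(16/n)/Z = (5 + 16/54)/(2497/3898) = (5 + 16*(1/54))*(3898/2497) = (5 + 8/27)*(3898/2497) = (143/27)*(3898/2497) = 50674/6129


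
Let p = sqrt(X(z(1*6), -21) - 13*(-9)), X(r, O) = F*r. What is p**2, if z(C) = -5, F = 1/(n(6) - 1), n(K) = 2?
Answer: 112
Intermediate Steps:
F = 1 (F = 1/(2 - 1) = 1/1 = 1)
X(r, O) = r (X(r, O) = 1*r = r)
p = 4*sqrt(7) (p = sqrt(-5 - 13*(-9)) = sqrt(-5 + 117) = sqrt(112) = 4*sqrt(7) ≈ 10.583)
p**2 = (4*sqrt(7))**2 = 112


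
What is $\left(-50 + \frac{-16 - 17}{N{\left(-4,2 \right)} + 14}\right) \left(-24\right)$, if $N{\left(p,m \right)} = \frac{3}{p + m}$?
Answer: $\frac{31584}{25} \approx 1263.4$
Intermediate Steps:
$N{\left(p,m \right)} = \frac{3}{m + p}$
$\left(-50 + \frac{-16 - 17}{N{\left(-4,2 \right)} + 14}\right) \left(-24\right) = \left(-50 + \frac{-16 - 17}{\frac{3}{2 - 4} + 14}\right) \left(-24\right) = \left(-50 - \frac{33}{\frac{3}{-2} + 14}\right) \left(-24\right) = \left(-50 - \frac{33}{3 \left(- \frac{1}{2}\right) + 14}\right) \left(-24\right) = \left(-50 - \frac{33}{- \frac{3}{2} + 14}\right) \left(-24\right) = \left(-50 - \frac{33}{\frac{25}{2}}\right) \left(-24\right) = \left(-50 - \frac{66}{25}\right) \left(-24\right) = \left(- \frac{1316}{25}\right) \left(-24\right) = \frac{31584}{25}$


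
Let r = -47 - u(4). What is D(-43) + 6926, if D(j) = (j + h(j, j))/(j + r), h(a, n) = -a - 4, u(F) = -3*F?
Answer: 270116/39 ≈ 6926.1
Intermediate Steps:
h(a, n) = -4 - a
r = -35 (r = -47 - (-3)*4 = -47 - 1*(-12) = -47 + 12 = -35)
D(j) = -4/(-35 + j) (D(j) = (j + (-4 - j))/(j - 35) = -4/(-35 + j))
D(-43) + 6926 = -4/(-35 - 43) + 6926 = -4/(-78) + 6926 = -4*(-1/78) + 6926 = 2/39 + 6926 = 270116/39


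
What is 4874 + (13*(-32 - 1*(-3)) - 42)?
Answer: 4455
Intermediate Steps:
4874 + (13*(-32 - 1*(-3)) - 42) = 4874 + (13*(-32 + 3) - 42) = 4874 + (13*(-29) - 42) = 4874 + (-377 - 42) = 4874 - 419 = 4455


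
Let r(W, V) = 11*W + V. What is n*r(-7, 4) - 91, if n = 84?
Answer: -6223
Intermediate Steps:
r(W, V) = V + 11*W
n*r(-7, 4) - 91 = 84*(4 + 11*(-7)) - 91 = 84*(4 - 77) - 91 = 84*(-73) - 91 = -6132 - 91 = -6223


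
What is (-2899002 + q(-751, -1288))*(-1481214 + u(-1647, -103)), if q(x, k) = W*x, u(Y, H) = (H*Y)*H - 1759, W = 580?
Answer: 63210323053672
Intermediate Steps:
u(Y, H) = -1759 + Y*H**2 (u(Y, H) = Y*H**2 - 1759 = -1759 + Y*H**2)
q(x, k) = 580*x
(-2899002 + q(-751, -1288))*(-1481214 + u(-1647, -103)) = (-2899002 + 580*(-751))*(-1481214 + (-1759 - 1647*(-103)**2)) = (-2899002 - 435580)*(-1481214 + (-1759 - 1647*10609)) = -3334582*(-1481214 + (-1759 - 17473023)) = -3334582*(-1481214 - 17474782) = -3334582*(-18955996) = 63210323053672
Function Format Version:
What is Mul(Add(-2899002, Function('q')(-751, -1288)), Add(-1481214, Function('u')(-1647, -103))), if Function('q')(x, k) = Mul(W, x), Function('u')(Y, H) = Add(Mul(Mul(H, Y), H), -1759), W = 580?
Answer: 63210323053672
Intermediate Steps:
Function('u')(Y, H) = Add(-1759, Mul(Y, Pow(H, 2))) (Function('u')(Y, H) = Add(Mul(Y, Pow(H, 2)), -1759) = Add(-1759, Mul(Y, Pow(H, 2))))
Function('q')(x, k) = Mul(580, x)
Mul(Add(-2899002, Function('q')(-751, -1288)), Add(-1481214, Function('u')(-1647, -103))) = Mul(Add(-2899002, Mul(580, -751)), Add(-1481214, Add(-1759, Mul(-1647, Pow(-103, 2))))) = Mul(Add(-2899002, -435580), Add(-1481214, Add(-1759, Mul(-1647, 10609)))) = Mul(-3334582, Add(-1481214, Add(-1759, -17473023))) = Mul(-3334582, Add(-1481214, -17474782)) = Mul(-3334582, -18955996) = 63210323053672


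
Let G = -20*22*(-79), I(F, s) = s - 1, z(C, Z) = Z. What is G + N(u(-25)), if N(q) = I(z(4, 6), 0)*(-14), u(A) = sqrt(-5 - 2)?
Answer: 34774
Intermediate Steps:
u(A) = I*sqrt(7) (u(A) = sqrt(-7) = I*sqrt(7))
I(F, s) = -1 + s
G = 34760 (G = -440*(-79) = 34760)
N(q) = 14 (N(q) = (-1 + 0)*(-14) = -1*(-14) = 14)
G + N(u(-25)) = 34760 + 14 = 34774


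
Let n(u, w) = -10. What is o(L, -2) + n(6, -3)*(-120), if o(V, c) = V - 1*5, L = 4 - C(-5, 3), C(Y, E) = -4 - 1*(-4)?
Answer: 1199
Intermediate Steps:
C(Y, E) = 0 (C(Y, E) = -4 + 4 = 0)
L = 4 (L = 4 - 1*0 = 4 + 0 = 4)
o(V, c) = -5 + V (o(V, c) = V - 5 = -5 + V)
o(L, -2) + n(6, -3)*(-120) = (-5 + 4) - 10*(-120) = -1 + 1200 = 1199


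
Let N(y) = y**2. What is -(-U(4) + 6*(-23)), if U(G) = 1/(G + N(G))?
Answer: 2761/20 ≈ 138.05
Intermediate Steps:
U(G) = 1/(G + G**2)
-(-U(4) + 6*(-23)) = -(-1/(4*(1 + 4)) + 6*(-23)) = -(-1/(4*5) - 138) = -(-1*1/20 - 138) = -(-1/20 - 138) = -1*(-2761/20) = 2761/20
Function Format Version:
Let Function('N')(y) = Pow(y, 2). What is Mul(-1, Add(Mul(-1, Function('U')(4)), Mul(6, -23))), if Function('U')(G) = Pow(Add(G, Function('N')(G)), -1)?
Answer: Rational(2761, 20) ≈ 138.05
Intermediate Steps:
Function('U')(G) = Pow(Add(G, Pow(G, 2)), -1)
Mul(-1, Add(Mul(-1, Function('U')(4)), Mul(6, -23))) = Mul(-1, Add(Mul(-1, Mul(Pow(4, -1), Pow(Add(1, 4), -1))), Mul(6, -23))) = Mul(-1, Add(Mul(-1, Mul(Rational(1, 4), Pow(5, -1))), -138)) = Mul(-1, Add(Mul(-1, Mul(Rational(1, 4), Rational(1, 5))), -138)) = Mul(-1, Add(Mul(-1, Rational(1, 20)), -138)) = Mul(-1, Add(Rational(-1, 20), -138)) = Mul(-1, Rational(-2761, 20)) = Rational(2761, 20)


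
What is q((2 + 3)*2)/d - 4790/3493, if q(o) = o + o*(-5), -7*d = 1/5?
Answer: 4885410/3493 ≈ 1398.6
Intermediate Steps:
d = -1/35 (d = -1/7/5 = -1/7*1/5 = -1/35 ≈ -0.028571)
q(o) = -4*o (q(o) = o - 5*o = -4*o)
q((2 + 3)*2)/d - 4790/3493 = (-4*(2 + 3)*2)/(-1/35) - 4790/3493 = -20*2*(-35) - 4790*1/3493 = -4*10*(-35) - 4790/3493 = -40*(-35) - 4790/3493 = 1400 - 4790/3493 = 4885410/3493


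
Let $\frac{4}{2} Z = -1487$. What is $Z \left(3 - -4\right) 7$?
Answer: $- \frac{72863}{2} \approx -36432.0$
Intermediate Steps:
$Z = - \frac{1487}{2}$ ($Z = \frac{1}{2} \left(-1487\right) = - \frac{1487}{2} \approx -743.5$)
$Z \left(3 - -4\right) 7 = - \frac{1487 \left(3 - -4\right) 7}{2} = - \frac{1487 \left(3 + 4\right) 7}{2} = - \frac{1487 \cdot 7 \cdot 7}{2} = \left(- \frac{1487}{2}\right) 49 = - \frac{72863}{2}$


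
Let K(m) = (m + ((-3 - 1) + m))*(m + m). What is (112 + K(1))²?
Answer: 11664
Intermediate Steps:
K(m) = 2*m*(-4 + 2*m) (K(m) = (m + (-4 + m))*(2*m) = (-4 + 2*m)*(2*m) = 2*m*(-4 + 2*m))
(112 + K(1))² = (112 + 4*1*(-2 + 1))² = (112 + 4*1*(-1))² = (112 - 4)² = 108² = 11664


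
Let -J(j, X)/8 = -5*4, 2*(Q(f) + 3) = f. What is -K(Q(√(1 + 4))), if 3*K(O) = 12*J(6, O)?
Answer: -640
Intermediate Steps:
Q(f) = -3 + f/2
J(j, X) = 160 (J(j, X) = -(-40)*4 = -8*(-20) = 160)
K(O) = 640 (K(O) = (12*160)/3 = (⅓)*1920 = 640)
-K(Q(√(1 + 4))) = -1*640 = -640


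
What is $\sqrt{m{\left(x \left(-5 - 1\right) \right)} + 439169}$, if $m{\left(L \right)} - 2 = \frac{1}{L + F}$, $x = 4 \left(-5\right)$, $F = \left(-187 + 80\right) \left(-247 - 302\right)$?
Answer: $\frac{\sqrt{1521662855473362}}{58863} \approx 662.7$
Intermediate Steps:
$F = 58743$ ($F = \left(-107\right) \left(-549\right) = 58743$)
$x = -20$
$m{\left(L \right)} = 2 + \frac{1}{58743 + L}$ ($m{\left(L \right)} = 2 + \frac{1}{L + 58743} = 2 + \frac{1}{58743 + L}$)
$\sqrt{m{\left(x \left(-5 - 1\right) \right)} + 439169} = \sqrt{\frac{117487 + 2 \left(- 20 \left(-5 - 1\right)\right)}{58743 - 20 \left(-5 - 1\right)} + 439169} = \sqrt{\frac{117487 + 2 \left(\left(-20\right) \left(-6\right)\right)}{58743 - -120} + 439169} = \sqrt{\frac{117487 + 2 \cdot 120}{58743 + 120} + 439169} = \sqrt{\frac{117487 + 240}{58863} + 439169} = \sqrt{\frac{1}{58863} \cdot 117727 + 439169} = \sqrt{\frac{117727}{58863} + 439169} = \sqrt{\frac{25850922574}{58863}} = \frac{\sqrt{1521662855473362}}{58863}$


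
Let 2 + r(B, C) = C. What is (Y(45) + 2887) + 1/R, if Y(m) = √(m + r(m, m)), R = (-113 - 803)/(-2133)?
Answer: 2646625/916 + 2*√22 ≈ 2898.7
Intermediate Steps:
R = 916/2133 (R = -916*(-1/2133) = 916/2133 ≈ 0.42944)
r(B, C) = -2 + C
Y(m) = √(-2 + 2*m) (Y(m) = √(m + (-2 + m)) = √(-2 + 2*m))
(Y(45) + 2887) + 1/R = (√(-2 + 2*45) + 2887) + 1/(916/2133) = (√(-2 + 90) + 2887) + 2133/916 = (√88 + 2887) + 2133/916 = (2*√22 + 2887) + 2133/916 = (2887 + 2*√22) + 2133/916 = 2646625/916 + 2*√22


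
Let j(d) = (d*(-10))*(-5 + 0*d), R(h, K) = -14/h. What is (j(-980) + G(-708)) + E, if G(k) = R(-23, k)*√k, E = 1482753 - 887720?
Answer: 546033 + 28*I*√177/23 ≈ 5.4603e+5 + 16.196*I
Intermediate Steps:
E = 595033
G(k) = 14*√k/23 (G(k) = (-14/(-23))*√k = (-14*(-1/23))*√k = 14*√k/23)
j(d) = 50*d (j(d) = (-10*d)*(-5 + 0) = -10*d*(-5) = 50*d)
(j(-980) + G(-708)) + E = (50*(-980) + 14*√(-708)/23) + 595033 = (-49000 + 14*(2*I*√177)/23) + 595033 = (-49000 + 28*I*√177/23) + 595033 = 546033 + 28*I*√177/23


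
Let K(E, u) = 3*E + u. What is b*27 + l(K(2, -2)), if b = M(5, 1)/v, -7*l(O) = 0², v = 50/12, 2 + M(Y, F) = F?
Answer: -162/25 ≈ -6.4800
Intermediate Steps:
K(E, u) = u + 3*E
M(Y, F) = -2 + F
v = 25/6 (v = 50*(1/12) = 25/6 ≈ 4.1667)
l(O) = 0 (l(O) = -⅐*0² = -⅐*0 = 0)
b = -6/25 (b = (-2 + 1)/(25/6) = -1*6/25 = -6/25 ≈ -0.24000)
b*27 + l(K(2, -2)) = -6/25*27 + 0 = -162/25 + 0 = -162/25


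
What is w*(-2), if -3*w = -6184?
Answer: -12368/3 ≈ -4122.7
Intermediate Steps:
w = 6184/3 (w = -⅓*(-6184) = 6184/3 ≈ 2061.3)
w*(-2) = (6184/3)*(-2) = -12368/3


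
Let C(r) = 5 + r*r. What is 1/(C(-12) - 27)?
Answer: 1/122 ≈ 0.0081967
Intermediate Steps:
C(r) = 5 + r**2
1/(C(-12) - 27) = 1/((5 + (-12)**2) - 27) = 1/((5 + 144) - 27) = 1/(149 - 27) = 1/122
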